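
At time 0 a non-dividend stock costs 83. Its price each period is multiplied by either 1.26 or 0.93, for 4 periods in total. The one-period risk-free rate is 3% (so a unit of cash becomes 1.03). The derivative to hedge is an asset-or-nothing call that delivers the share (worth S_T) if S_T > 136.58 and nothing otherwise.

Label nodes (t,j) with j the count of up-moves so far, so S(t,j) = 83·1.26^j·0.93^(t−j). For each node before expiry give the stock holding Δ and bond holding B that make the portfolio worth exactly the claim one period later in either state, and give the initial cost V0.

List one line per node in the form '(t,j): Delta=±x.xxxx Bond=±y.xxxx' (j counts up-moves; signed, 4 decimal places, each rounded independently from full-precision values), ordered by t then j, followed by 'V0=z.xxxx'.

The replicating-portfolio and risk-neutral prices coincide; use p* = (1.03−0.93)/(1.26−0.93) = 0.3030 for the latter.
Terminal payoffs: V(4,0)=0.0000, V(4,1)=0.0000, V(4,2)=0.0000, V(4,3)=154.4090, V(4,4)=209.1993
  t=3,j=0: stock 66.7616 → up 84.1197 (V=0.0000), down 62.0883 (V=0.0000). Price 0.0000; hedge Δ=0.0000, bond B=0.0000.
  t=3,j=1: stock 90.4512 → up 113.9686 (V=0.0000), down 84.1197 (V=0.0000). Price 0.0000; hedge Δ=0.0000, bond B=0.0000.
  t=3,j=2: stock 122.5468 → up 154.4090 (V=154.4090), down 113.9686 (V=0.0000). Price 45.4278; hedge Δ=3.8182, bond B=-422.4784.
  t=3,j=3: stock 166.0312 → up 209.1993 (V=209.1993), down 154.4090 (V=154.4090). Price 166.0312; hedge Δ=1.0000, bond B=0.0000.
  t=2,j=0: stock 71.7867 → up 90.4512 (V=0.0000), down 66.7616 (V=0.0000). Price 0.0000; hedge Δ=0.0000, bond B=0.0000.
  t=2,j=1: stock 97.2594 → up 122.5468 (V=45.4278), down 90.4512 (V=0.0000). Price 13.3650; hedge Δ=1.4154, bond B=-124.2949.
  t=2,j=2: stock 131.7708 → up 166.0312 (V=166.0312), down 122.5468 (V=45.4278). Price 79.5867; hedge Δ=2.7735, bond B=-285.8783.
  t=1,j=0: stock 77.1900 → up 97.2594 (V=13.3650), down 71.7867 (V=0.0000). Price 3.9321; hedge Δ=0.5247, bond B=-36.5681.
  t=1,j=1: stock 104.5800 → up 131.7708 (V=79.5867), down 97.2594 (V=13.3650). Price 32.4584; hedge Δ=1.9188, bond B=-168.2132.
  t=0,j=0: stock 83.0000 → up 104.5800 (V=32.4584), down 77.1900 (V=3.9321). Price 12.2101; hedge Δ=1.0415, bond B=-74.2335.
The time-0 hedge costs 12.2101, which is the no-arbitrage price.

(0,0): Delta=1.0415 Bond=-74.2335
(1,0): Delta=0.5247 Bond=-36.5681
(1,1): Delta=1.9188 Bond=-168.2132
(2,0): Delta=0.0000 Bond=0.0000
(2,1): Delta=1.4154 Bond=-124.2949
(2,2): Delta=2.7735 Bond=-285.8783
(3,0): Delta=0.0000 Bond=0.0000
(3,1): Delta=0.0000 Bond=0.0000
(3,2): Delta=3.8182 Bond=-422.4784
(3,3): Delta=1.0000 Bond=0.0000
V0=12.2101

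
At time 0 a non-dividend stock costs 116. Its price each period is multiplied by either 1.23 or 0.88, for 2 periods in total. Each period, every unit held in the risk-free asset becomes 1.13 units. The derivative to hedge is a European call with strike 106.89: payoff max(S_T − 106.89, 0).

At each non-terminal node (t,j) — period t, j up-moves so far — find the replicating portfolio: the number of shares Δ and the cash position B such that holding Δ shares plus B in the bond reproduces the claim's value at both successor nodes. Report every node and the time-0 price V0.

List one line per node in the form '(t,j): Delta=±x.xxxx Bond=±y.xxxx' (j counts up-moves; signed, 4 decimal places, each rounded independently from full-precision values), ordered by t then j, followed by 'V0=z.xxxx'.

(0,0): Delta=0.8938 Bond=-70.2958
(1,0): Delta=0.5225 Bond=-41.5378
(1,1): Delta=1.0000 Bond=-94.5929
V0=33.3801

The replicating-portfolio and risk-neutral prices coincide; use p* = (1.13−0.88)/(1.23−0.88) = 0.7143 for the latter.
Payoff layer (t=2): V(2,0)=0.0000, V(2,1)=18.6684, V(2,2)=68.6064
  t=1,j=0: stock 102.0800 → up 125.5584 (V=18.6684), down 89.8304 (V=0.0000). Price 11.8005; hedge Δ=0.5225, bond B=-41.5378.
  t=1,j=1: stock 142.6800 → up 175.4964 (V=68.6064), down 125.5584 (V=18.6684). Price 48.0871; hedge Δ=1.0000, bond B=-94.5929.
  t=0,j=0: stock 116.0000 → up 142.6800 (V=48.0871), down 102.0800 (V=11.8005). Price 33.3801; hedge Δ=0.8938, bond B=-70.2958.
Check: Δ(0,0)·S0 + B(0,0) = 33.3801 = V0.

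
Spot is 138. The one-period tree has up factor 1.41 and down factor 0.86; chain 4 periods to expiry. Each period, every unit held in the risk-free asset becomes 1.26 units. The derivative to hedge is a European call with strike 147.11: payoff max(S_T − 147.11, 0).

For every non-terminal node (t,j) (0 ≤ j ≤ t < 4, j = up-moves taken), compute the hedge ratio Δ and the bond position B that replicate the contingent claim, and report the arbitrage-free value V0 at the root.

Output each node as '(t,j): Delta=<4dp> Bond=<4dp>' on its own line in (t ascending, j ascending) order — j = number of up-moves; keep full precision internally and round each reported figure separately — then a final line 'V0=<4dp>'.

Under the risk-neutral measure, an up-move has probability p* = (R−d)/(u−d) = 0.7273 and values discount at R = 1.26.
Payoff layer (t=4): V(4,0)=0.0000, V(4,1)=0.0000, V(4,2)=55.8050, V(4,3)=185.5763, V(4,4)=398.3407
(3,0): S=87.7757. Δ = (V_up−V_dn)/(S_up−S_dn) = (0.0000−0.0000)/(123.7638−75.4871) = 0.0000. V = [p*·0.0000 + (1−p*)·0.0000]/1.26 = 0.0000. B = V − Δ·S = 0.0000.
(3,1): S=143.9114. Δ = (V_up−V_dn)/(S_up−S_dn) = (55.8050−0.0000)/(202.9150−123.7638) = 0.7050. V = [p*·55.8050 + (1−p*)·0.0000]/1.26 = 32.2107. B = V − Δ·S = -69.2530.
(3,2): S=235.9477. Δ = (V_up−V_dn)/(S_up−S_dn) = (185.5763−55.8050)/(332.6863−202.9150) = 1.0000. V = [p*·185.5763 + (1−p*)·55.8050]/1.26 = 119.1937. B = V − Δ·S = -116.7540.
(3,3): S=386.8445. Δ = (V_up−V_dn)/(S_up−S_dn) = (398.3407−185.5763)/(545.4507−332.6863) = 1.0000. V = [p*·398.3407 + (1−p*)·185.5763]/1.26 = 270.0905. B = V − Δ·S = -116.7540.
(2,0): S=102.0648. Δ = (V_up−V_dn)/(S_up−S_dn) = (32.2107−0.0000)/(143.9114−87.7757) = 0.5738. V = [p*·32.2107 + (1−p*)·0.0000]/1.26 = 18.5920. B = V − Δ·S = -39.9729.
(2,1): S=167.3388. Δ = (V_up−V_dn)/(S_up−S_dn) = (119.1937−32.2107)/(235.9477−143.9114) = 0.9451. V = [p*·119.1937 + (1−p*)·32.2107]/1.26 = 75.7707. B = V − Δ·S = -82.3803.
(2,2): S=274.3578. Δ = (V_up−V_dn)/(S_up−S_dn) = (270.0905−119.1937)/(386.8445−235.9477) = 1.0000. V = [p*·270.0905 + (1−p*)·119.1937]/1.26 = 181.6959. B = V − Δ·S = -92.6619.
(1,0): S=118.6800. Δ = (V_up−V_dn)/(S_up−S_dn) = (75.7707−18.5920)/(167.3388−102.0648) = 0.8760. V = [p*·75.7707 + (1−p*)·18.5920]/1.26 = 47.7591. B = V − Δ·S = -56.2021.
(1,1): S=194.5800. Δ = (V_up−V_dn)/(S_up−S_dn) = (181.6959−75.7707)/(274.3578−167.3388) = 0.9898. V = [p*·181.6959 + (1−p*)·75.7707]/1.26 = 121.2756. B = V − Δ·S = -71.3157.
(0,0): S=138.0000. Δ = (V_up−V_dn)/(S_up−S_dn) = (121.2756−47.7591)/(194.5800−118.6800) = 0.9686. V = [p*·121.2756 + (1−p*)·47.7591]/1.26 = 80.3378. B = V − Δ·S = -53.3284.
Root portfolio cost Δ·138+B reproduces V0=80.3378.

(0,0): Delta=0.9686 Bond=-53.3284
(1,0): Delta=0.8760 Bond=-56.2021
(1,1): Delta=0.9898 Bond=-71.3157
(2,0): Delta=0.5738 Bond=-39.9729
(2,1): Delta=0.9451 Bond=-82.3803
(2,2): Delta=1.0000 Bond=-92.6619
(3,0): Delta=0.0000 Bond=0.0000
(3,1): Delta=0.7050 Bond=-69.2530
(3,2): Delta=1.0000 Bond=-116.7540
(3,3): Delta=1.0000 Bond=-116.7540
V0=80.3378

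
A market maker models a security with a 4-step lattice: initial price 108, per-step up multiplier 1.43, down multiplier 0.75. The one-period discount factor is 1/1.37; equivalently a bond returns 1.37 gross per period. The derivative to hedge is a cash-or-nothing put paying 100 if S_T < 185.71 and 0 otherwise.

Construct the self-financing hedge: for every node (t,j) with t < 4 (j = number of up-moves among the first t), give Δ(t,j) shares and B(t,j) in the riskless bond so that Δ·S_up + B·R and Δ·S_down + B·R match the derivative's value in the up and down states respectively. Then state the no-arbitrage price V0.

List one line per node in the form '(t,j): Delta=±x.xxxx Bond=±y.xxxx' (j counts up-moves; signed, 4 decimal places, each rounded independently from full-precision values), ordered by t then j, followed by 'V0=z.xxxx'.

(0,0): Delta=-0.1165 Bond=13.7603
(1,0): Delta=-0.8041 Bond=74.5480
(1,1): Delta=-0.0816 Bond=13.4617
(2,0): Delta=0.0000 Bond=53.2793
(2,1): Delta=-0.8450 Bond=106.8583
(2,2): Delta=-0.0429 Bond=9.8862
(3,0): Delta=0.0000 Bond=72.9927
(3,1): Delta=0.0000 Bond=72.9927
(3,2): Delta=-0.8878 Bond=153.4994
(3,3): Delta=0.0000 Bond=0.0000
V0=1.1752

The replicating-portfolio and risk-neutral prices coincide; use p* = (1.37−0.75)/(1.43−0.75) = 0.9118 for the latter.
Payoff layer (t=4): V(4,0)=100.0000, V(4,1)=100.0000, V(4,2)=100.0000, V(4,3)=0.0000, V(4,4)=0.0000
Node (3,0) S=45.5625: V=(p*·100.0000+(1−p*)·100.0000)/1.37=72.9927; Δ=(100.0000−100.0000)/(65.1544−34.1719)=0.0000; B=V−Δ·S=72.9927
Node (3,1) S=86.8725: V=(p*·100.0000+(1−p*)·100.0000)/1.37=72.9927; Δ=(100.0000−100.0000)/(124.2277−65.1544)=0.0000; B=V−Δ·S=72.9927
Node (3,2) S=165.6369: V=(p*·0.0000+(1−p*)·100.0000)/1.37=6.4405; Δ=(0.0000−100.0000)/(236.8608−124.2277)=-0.8878; B=V−Δ·S=153.4994
Node (3,3) S=315.8144: V=(p*·0.0000+(1−p*)·0.0000)/1.37=0.0000; Δ=(0.0000−0.0000)/(451.6145−236.8608)=0.0000; B=V−Δ·S=0.0000
Node (2,0) S=60.7500: V=(p*·72.9927+(1−p*)·72.9927)/1.37=53.2793; Δ=(72.9927−72.9927)/(86.8725−45.5625)=0.0000; B=V−Δ·S=53.2793
Node (2,1) S=115.8300: V=(p*·6.4405+(1−p*)·72.9927)/1.37=8.9874; Δ=(6.4405−72.9927)/(165.6369−86.8725)=-0.8450; B=V−Δ·S=106.8583
Node (2,2) S=220.8492: V=(p*·0.0000+(1−p*)·6.4405)/1.37=0.4148; Δ=(0.0000−6.4405)/(315.8144−165.6369)=-0.0429; B=V−Δ·S=9.8862
Node (1,0) S=81.0000: V=(p*·8.9874+(1−p*)·53.2793)/1.37=9.4128; Δ=(8.9874−53.2793)/(115.8300−60.7500)=-0.8041; B=V−Δ·S=74.5480
Node (1,1) S=154.4400: V=(p*·0.4148+(1−p*)·8.9874)/1.37=0.8549; Δ=(0.4148−8.9874)/(220.8492−115.8300)=-0.0816; B=V−Δ·S=13.4617
Node (0,0) S=108.0000: V=(p*·0.8549+(1−p*)·9.4128)/1.37=1.1752; Δ=(0.8549−9.4128)/(154.4400−81.0000)=-0.1165; B=V−Δ·S=13.7603
Self-financing check: at every node Δ·S+B equals the discounted successor values.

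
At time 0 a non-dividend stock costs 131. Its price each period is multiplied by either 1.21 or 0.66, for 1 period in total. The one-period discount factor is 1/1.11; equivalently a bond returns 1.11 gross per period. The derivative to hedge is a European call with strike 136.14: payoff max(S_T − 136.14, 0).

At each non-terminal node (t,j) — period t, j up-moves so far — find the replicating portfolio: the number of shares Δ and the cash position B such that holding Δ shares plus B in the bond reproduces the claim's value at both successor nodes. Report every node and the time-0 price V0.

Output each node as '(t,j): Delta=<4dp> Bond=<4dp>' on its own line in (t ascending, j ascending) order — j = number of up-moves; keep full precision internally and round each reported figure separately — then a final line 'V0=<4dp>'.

Risk-neutral probability p* = (R−d)/(u−d) = (1.11−0.66)/(1.21−0.66) = 0.8182.
Terminal values V(1,·): V(1,0)=0.0000, V(1,1)=22.3700
Node (0,0) S=131.0000: V=(p*·22.3700+(1−p*)·0.0000)/1.11=16.4889; Δ=(22.3700−0.0000)/(158.5100−86.4600)=0.3105; B=V−Δ·S=-24.1838
Root portfolio cost Δ·131+B reproduces V0=16.4889.

(0,0): Delta=0.3105 Bond=-24.1838
V0=16.4889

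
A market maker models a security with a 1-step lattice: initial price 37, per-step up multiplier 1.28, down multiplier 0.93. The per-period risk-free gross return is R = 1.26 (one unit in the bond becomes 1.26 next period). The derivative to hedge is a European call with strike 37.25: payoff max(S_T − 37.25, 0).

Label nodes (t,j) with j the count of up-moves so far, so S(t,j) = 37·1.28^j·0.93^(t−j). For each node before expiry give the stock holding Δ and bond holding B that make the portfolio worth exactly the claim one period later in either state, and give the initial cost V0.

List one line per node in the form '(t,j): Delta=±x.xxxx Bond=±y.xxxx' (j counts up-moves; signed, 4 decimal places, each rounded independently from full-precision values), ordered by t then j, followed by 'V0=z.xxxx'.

(0,0): Delta=0.7807 Bond=-21.3204
V0=7.5653

Since d<R<u, set p* = (R−d)/(u−d) = 0.9429; price each node as the discounted p*-expectation of its children.
Payoff layer (t=1): V(1,0)=0.0000, V(1,1)=10.1100
(0,0): S=37.0000. Δ = (V_up−V_dn)/(S_up−S_dn) = (10.1100−0.0000)/(47.3600−34.4100) = 0.7807. V = [p*·10.1100 + (1−p*)·0.0000]/1.26 = 7.5653. B = V − Δ·S = -21.3204.
Self-financing check: at every node Δ·S+B equals the discounted successor values.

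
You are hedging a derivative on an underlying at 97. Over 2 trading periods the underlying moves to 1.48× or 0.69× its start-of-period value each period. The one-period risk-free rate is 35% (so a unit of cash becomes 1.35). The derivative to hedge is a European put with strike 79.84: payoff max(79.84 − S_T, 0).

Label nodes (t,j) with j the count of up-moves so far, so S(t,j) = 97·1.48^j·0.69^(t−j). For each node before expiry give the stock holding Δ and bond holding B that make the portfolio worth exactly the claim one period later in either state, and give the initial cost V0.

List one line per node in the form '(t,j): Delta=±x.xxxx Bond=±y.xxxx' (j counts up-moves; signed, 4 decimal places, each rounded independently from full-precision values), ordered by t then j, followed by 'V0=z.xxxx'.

Under the risk-neutral measure, an up-move has probability p* = (R−d)/(u−d) = 0.8354 and values discount at R = 1.35.
At expiry t=2: V(2,0)=33.6583, V(2,1)=0.0000, V(2,2)=0.0000
Node (1,0) S=66.9300: V=(p*·0.0000+(1−p*)·33.6583)/1.35=4.1027; Δ=(0.0000−33.6583)/(99.0564−46.1817)=-0.6366; B=V−Δ·S=46.7082
Node (1,1) S=143.5600: V=(p*·0.0000+(1−p*)·0.0000)/1.35=0.0000; Δ=(0.0000−0.0000)/(212.4688−99.0564)=0.0000; B=V−Δ·S=0.0000
Node (0,0) S=97.0000: V=(p*·0.0000+(1−p*)·4.1027)/1.35=0.5001; Δ=(0.0000−4.1027)/(143.5600−66.9300)=-0.0535; B=V−Δ·S=5.6935
The time-0 hedge costs 0.5001, which is the no-arbitrage price.

(0,0): Delta=-0.0535 Bond=5.6935
(1,0): Delta=-0.6366 Bond=46.7082
(1,1): Delta=0.0000 Bond=0.0000
V0=0.5001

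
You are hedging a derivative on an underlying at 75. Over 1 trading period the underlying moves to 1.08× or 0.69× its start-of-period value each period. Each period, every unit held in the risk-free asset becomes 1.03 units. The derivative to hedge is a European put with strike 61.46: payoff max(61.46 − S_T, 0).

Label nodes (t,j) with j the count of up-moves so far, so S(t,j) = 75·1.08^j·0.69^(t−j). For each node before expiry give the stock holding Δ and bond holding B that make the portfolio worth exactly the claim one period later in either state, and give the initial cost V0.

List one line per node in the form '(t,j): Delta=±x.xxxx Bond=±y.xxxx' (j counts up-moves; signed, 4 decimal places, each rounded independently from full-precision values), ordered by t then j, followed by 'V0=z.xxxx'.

Since d<R<u, set p* = (R−d)/(u−d) = 0.8718; price each node as the discounted p*-expectation of its children.
Terminal payoffs: V(1,0)=9.7100, V(1,1)=0.0000
(0,0): S=75.0000. Δ = (V_up−V_dn)/(S_up−S_dn) = (0.0000−9.7100)/(81.0000−51.7500) = -0.3320. V = [p*·0.0000 + (1−p*)·9.7100]/1.03 = 1.2086. B = V − Δ·S = 26.1060.
The time-0 hedge costs 1.2086, which is the no-arbitrage price.

(0,0): Delta=-0.3320 Bond=26.1060
V0=1.2086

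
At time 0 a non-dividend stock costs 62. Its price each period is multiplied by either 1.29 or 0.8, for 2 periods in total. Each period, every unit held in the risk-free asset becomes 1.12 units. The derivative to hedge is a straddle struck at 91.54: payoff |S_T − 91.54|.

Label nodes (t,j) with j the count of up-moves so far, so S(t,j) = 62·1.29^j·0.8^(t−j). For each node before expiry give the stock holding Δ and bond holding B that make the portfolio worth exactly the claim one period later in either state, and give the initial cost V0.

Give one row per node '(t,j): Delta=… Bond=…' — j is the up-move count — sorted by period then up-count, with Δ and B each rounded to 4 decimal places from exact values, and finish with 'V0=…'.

(0,0): Delta=-0.5534 Bond=53.1973
(1,0): Delta=-1.0000 Bond=81.7321
(1,1): Delta=-0.4063 Bond=47.8132
V0=18.8863

The replicating-portfolio and risk-neutral prices coincide; use p* = (1.12−0.8)/(1.29−0.8) = 0.6531 for the latter.
At expiry t=2: V(2,0)=51.8600, V(2,1)=27.5560, V(2,2)=11.6342
  t=1,j=0: stock 49.6000 → up 63.9840 (V=27.5560), down 39.6800 (V=51.8600). Price 32.1321; hedge Δ=-1.0000, bond B=81.7321.
  t=1,j=1: stock 79.9800 → up 103.1742 (V=11.6342), down 63.9840 (V=27.5560). Price 15.3197; hedge Δ=-0.4063, bond B=47.8132.
  t=0,j=0: stock 62.0000 → up 79.9800 (V=15.3197), down 49.6000 (V=32.1321). Price 18.8863; hedge Δ=-0.5534, bond B=53.1973.
Self-financing check: at every node Δ·S+B equals the discounted successor values.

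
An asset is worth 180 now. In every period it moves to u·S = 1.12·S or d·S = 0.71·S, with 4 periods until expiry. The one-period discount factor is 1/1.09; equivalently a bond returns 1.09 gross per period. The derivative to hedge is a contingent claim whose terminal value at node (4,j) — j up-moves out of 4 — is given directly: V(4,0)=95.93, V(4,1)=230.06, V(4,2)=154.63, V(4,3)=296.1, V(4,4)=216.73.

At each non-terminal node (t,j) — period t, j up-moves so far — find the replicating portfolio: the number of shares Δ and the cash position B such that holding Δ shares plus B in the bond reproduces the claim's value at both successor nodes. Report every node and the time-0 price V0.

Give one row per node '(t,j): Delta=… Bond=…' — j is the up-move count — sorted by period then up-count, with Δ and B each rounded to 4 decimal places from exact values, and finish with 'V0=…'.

(0,0): Delta=-0.3933 Bond=236.2237
(1,0): Delta=1.7993 Bond=-22.7215
(1,1): Delta=-0.5030 Bond=279.6054
(2,0): Delta=-1.4820 Bond=272.9693
(2,1): Delta=1.9635 Bond=-48.2719
(2,2): Delta=-0.6264 Bond=332.6416
(3,0): Delta=5.0780 Bond=-125.0861
(3,1): Delta=-1.8103 Bond=330.9015
(3,2): Delta=2.1524 Bond=-82.8942
(3,3): Delta=-0.7655 Bond=397.7483
V0=165.4366

Since d<R<u, set p* = (R−d)/(u−d) = 0.9268; price each node as the discounted p*-expectation of its children.
Payoff layer (t=4): V(4,0)=95.9300, V(4,1)=230.0600, V(4,2)=154.6300, V(4,3)=296.1000, V(4,4)=216.7300
(3,0): S=64.4240. Δ = (V_up−V_dn)/(S_up−S_dn) = (230.0600−95.9300)/(72.1549−45.7410) = 5.0780. V = [p*·230.0600 + (1−p*)·95.9300]/1.09 = 202.0602. B = V − Δ·S = -125.0861.
(3,1): S=101.6266. Δ = (V_up−V_dn)/(S_up−S_dn) = (154.6300−230.0600)/(113.8217−72.1549) = -1.8103. V = [p*·154.6300 + (1−p*)·230.0600]/1.09 = 146.9259. B = V − Δ·S = 330.9015.
(3,2): S=160.3123. Δ = (V_up−V_dn)/(S_up−S_dn) = (296.1000−154.6300)/(179.5498−113.8217) = 2.1524. V = [p*·296.1000 + (1−p*)·154.6300]/1.09 = 262.1546. B = V − Δ·S = -82.8942.
(3,3): S=252.8870. Δ = (V_up−V_dn)/(S_up−S_dn) = (216.7300−296.1000)/(283.2335−179.5498) = -0.7655. V = [p*·216.7300 + (1−p*)·296.1000]/1.09 = 204.1629. B = V − Δ·S = 397.7483.
(2,0): S=90.7380. Δ = (V_up−V_dn)/(S_up−S_dn) = (146.9259−202.0602)/(101.6266−64.4240) = -1.4820. V = [p*·146.9259 + (1−p*)·202.0602]/1.09 = 138.4955. B = V − Δ·S = 272.9693.
(2,1): S=143.1360. Δ = (V_up−V_dn)/(S_up−S_dn) = (262.1546−146.9259)/(160.3123−101.6266) = 1.9635. V = [p*·262.1546 + (1−p*)·146.9259]/1.09 = 232.7736. B = V − Δ·S = -48.2719.
(2,2): S=225.7920. Δ = (V_up−V_dn)/(S_up−S_dn) = (204.1629−262.1546)/(252.8870−160.3123) = -0.6264. V = [p*·204.1629 + (1−p*)·262.1546]/1.09 = 191.1983. B = V − Δ·S = 332.6416.
(1,0): S=127.8000. Δ = (V_up−V_dn)/(S_up−S_dn) = (232.7736−138.4955)/(143.1360−90.7380) = 1.7993. V = [p*·232.7736 + (1−p*)·138.4955]/1.09 = 207.2250. B = V − Δ·S = -22.7215.
(1,1): S=201.6000. Δ = (V_up−V_dn)/(S_up−S_dn) = (191.1983−232.7736)/(225.7920−143.1360) = -0.5030. V = [p*·191.1983 + (1−p*)·232.7736]/1.09 = 178.2022. B = V − Δ·S = 279.6054.
(0,0): S=180.0000. Δ = (V_up−V_dn)/(S_up−S_dn) = (178.2022−207.2250)/(201.6000−127.8000) = -0.3933. V = [p*·178.2022 + (1−p*)·207.2250]/1.09 = 165.4366. B = V − Δ·S = 236.2237.
Each (Δ,B) replicates both successor values, so the strategy is self-financing and V0 is arbitrage-free.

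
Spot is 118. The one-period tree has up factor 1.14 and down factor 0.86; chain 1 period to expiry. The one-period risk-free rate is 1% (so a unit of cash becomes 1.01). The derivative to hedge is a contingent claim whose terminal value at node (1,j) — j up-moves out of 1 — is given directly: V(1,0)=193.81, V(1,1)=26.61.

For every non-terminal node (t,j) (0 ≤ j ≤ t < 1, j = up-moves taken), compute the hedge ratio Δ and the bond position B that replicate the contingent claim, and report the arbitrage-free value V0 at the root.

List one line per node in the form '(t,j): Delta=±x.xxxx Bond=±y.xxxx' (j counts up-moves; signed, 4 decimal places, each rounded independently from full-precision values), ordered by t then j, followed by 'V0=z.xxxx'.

(0,0): Delta=-5.0605 Bond=700.3494
V0=103.2065

Since d<R<u, set p* = (R−d)/(u−d) = 0.5357; price each node as the discounted p*-expectation of its children.
At expiry t=1: V(1,0)=193.8100, V(1,1)=26.6100
(0,0): S=118.0000. Δ = (V_up−V_dn)/(S_up−S_dn) = (26.6100−193.8100)/(134.5200−101.4800) = -5.0605. V = [p*·26.6100 + (1−p*)·193.8100]/1.01 = 103.2065. B = V − Δ·S = 700.3494.
Root portfolio cost Δ·118+B reproduces V0=103.2065.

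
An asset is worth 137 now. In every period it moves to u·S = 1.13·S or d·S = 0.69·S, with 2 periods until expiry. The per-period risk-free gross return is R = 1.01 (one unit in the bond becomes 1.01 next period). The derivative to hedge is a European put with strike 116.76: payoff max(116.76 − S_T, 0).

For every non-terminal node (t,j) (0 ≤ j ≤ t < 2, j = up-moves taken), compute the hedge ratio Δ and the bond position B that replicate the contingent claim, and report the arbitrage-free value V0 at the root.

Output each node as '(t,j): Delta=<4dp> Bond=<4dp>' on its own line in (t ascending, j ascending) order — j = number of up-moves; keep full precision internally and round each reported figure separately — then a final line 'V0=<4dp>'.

Under the risk-neutral measure, an up-move has probability p* = (R−d)/(u−d) = 0.7273 and values discount at R = 1.01.
At expiry t=2: V(2,0)=51.5343, V(2,1)=9.9411, V(2,2)=0.0000
Node (1,0) S=94.5300: V=(p*·9.9411+(1−p*)·51.5343)/1.01=21.0740; Δ=(9.9411−51.5343)/(106.8189−65.2257)=-1.0000; B=V−Δ·S=115.6040
Node (1,1) S=154.8100: V=(p*·0.0000+(1−p*)·9.9411)/1.01=2.6844; Δ=(0.0000−9.9411)/(174.9353−106.8189)=-0.1459; B=V−Δ·S=25.2778
Node (0,0) S=137.0000: V=(p*·2.6844+(1−p*)·21.0740)/1.01=7.6235; Δ=(2.6844−21.0740)/(154.8100−94.5300)=-0.3051; B=V−Δ·S=49.4180
The time-0 hedge costs 7.6235, which is the no-arbitrage price.

(0,0): Delta=-0.3051 Bond=49.4180
(1,0): Delta=-1.0000 Bond=115.6040
(1,1): Delta=-0.1459 Bond=25.2778
V0=7.6235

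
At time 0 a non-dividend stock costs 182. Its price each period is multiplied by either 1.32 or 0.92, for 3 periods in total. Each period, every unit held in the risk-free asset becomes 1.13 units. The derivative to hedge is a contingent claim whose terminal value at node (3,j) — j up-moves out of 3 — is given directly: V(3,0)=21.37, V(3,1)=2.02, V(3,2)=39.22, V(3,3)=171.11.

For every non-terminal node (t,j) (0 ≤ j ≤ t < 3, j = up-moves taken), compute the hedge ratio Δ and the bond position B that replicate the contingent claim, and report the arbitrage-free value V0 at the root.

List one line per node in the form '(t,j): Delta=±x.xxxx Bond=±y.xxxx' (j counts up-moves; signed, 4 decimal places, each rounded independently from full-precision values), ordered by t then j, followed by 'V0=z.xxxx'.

The replicating-portfolio and risk-neutral prices coincide; use p* = (1.13−0.92)/(1.32−0.92) = 0.5250 for the latter.
Payoff layer (t=3): V(3,0)=21.3700, V(3,1)=2.0200, V(3,2)=39.2200, V(3,3)=171.1100
Node (2,0) S=154.0448: V=(p*·2.0200+(1−p*)·21.3700)/1.13=9.9215; Δ=(2.0200−21.3700)/(203.3391−141.7212)=-0.3140; B=V−Δ·S=58.2965
Node (2,1) S=221.0208: V=(p*·39.2200+(1−p*)·2.0200)/1.13=19.0708; Δ=(39.2200−2.0200)/(291.7475−203.3391)=0.4208; B=V−Δ·S=-73.9292
Node (2,2) S=317.1168: V=(p*·171.1100+(1−p*)·39.2200)/1.13=95.9843; Δ=(171.1100−39.2200)/(418.5942−291.7475)=1.0398; B=V−Δ·S=-233.7407
Node (1,0) S=167.4400: V=(p*·19.0708+(1−p*)·9.9215)/1.13=13.0309; Δ=(19.0708−9.9215)/(221.0208−154.0448)=0.1366; B=V−Δ·S=-9.8425
Node (1,1) S=240.2400: V=(p*·95.9843+(1−p*)·19.0708)/1.13=52.6110; Δ=(95.9843−19.0708)/(317.1168−221.0208)=0.8004; B=V−Δ·S=-139.6728
Node (0,0) S=182.0000: V=(p*·52.6110+(1−p*)·13.0309)/1.13=29.9207; Δ=(52.6110−13.0309)/(240.2400−167.4400)=0.5437; B=V−Δ·S=-69.0296
Root portfolio cost Δ·182+B reproduces V0=29.9207.

(0,0): Delta=0.5437 Bond=-69.0296
(1,0): Delta=0.1366 Bond=-9.8425
(1,1): Delta=0.8004 Bond=-139.6728
(2,0): Delta=-0.3140 Bond=58.2965
(2,1): Delta=0.4208 Bond=-73.9292
(2,2): Delta=1.0398 Bond=-233.7407
V0=29.9207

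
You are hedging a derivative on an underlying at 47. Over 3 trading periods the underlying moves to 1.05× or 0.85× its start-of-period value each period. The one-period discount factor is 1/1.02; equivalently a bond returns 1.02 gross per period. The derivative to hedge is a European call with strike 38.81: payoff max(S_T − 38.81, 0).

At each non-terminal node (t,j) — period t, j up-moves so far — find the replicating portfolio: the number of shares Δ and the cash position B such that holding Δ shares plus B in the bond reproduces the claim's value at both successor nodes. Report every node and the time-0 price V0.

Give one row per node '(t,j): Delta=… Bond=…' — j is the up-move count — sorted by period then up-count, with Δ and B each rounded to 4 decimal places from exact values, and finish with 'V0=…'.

(0,0): Delta=0.9021 Bond=-31.7690
(1,0): Delta=0.5460 Bond=-18.1766
(1,1): Delta=0.9530 Bond=-34.9152
(2,0): Delta=0.0000 Bond=0.0000
(2,1): Delta=0.6240 Bond=-21.8120
(2,2): Delta=1.0000 Bond=-38.0490
V0=10.6307

Risk-neutral probability p* = (R−d)/(u−d) = (1.02−0.85)/(1.05−0.85) = 0.8500.
At expiry t=3: V(3,0)=0.0000, V(3,1)=0.0000, V(3,2)=5.2349, V(3,3)=15.5984
  t=2,j=0: stock 33.9575 → up 35.6554 (V=0.0000), down 28.8639 (V=0.0000). Price 0.0000; hedge Δ=0.0000, bond B=0.0000.
  t=2,j=1: stock 41.9475 → up 44.0449 (V=5.2349), down 35.6554 (V=0.0000). Price 4.3624; hedge Δ=0.6240, bond B=-21.8120.
  t=2,j=2: stock 51.8175 → up 54.4084 (V=15.5984), down 44.0449 (V=5.2349). Price 13.7685; hedge Δ=1.0000, bond B=-38.0490.
  t=1,j=0: stock 39.9500 → up 41.9475 (V=4.3624), down 33.9575 (V=0.0000). Price 3.6353; hedge Δ=0.5460, bond B=-18.1766.
  t=1,j=1: stock 49.3500 → up 51.8175 (V=13.7685), down 41.9475 (V=4.3624). Price 12.1153; hedge Δ=0.9530, bond B=-34.9152.
  t=0,j=0: stock 47.0000 → up 49.3500 (V=12.1153), down 39.9500 (V=3.6353). Price 10.6307; hedge Δ=0.9021, bond B=-31.7690.
Self-financing check: at every node Δ·S+B equals the discounted successor values.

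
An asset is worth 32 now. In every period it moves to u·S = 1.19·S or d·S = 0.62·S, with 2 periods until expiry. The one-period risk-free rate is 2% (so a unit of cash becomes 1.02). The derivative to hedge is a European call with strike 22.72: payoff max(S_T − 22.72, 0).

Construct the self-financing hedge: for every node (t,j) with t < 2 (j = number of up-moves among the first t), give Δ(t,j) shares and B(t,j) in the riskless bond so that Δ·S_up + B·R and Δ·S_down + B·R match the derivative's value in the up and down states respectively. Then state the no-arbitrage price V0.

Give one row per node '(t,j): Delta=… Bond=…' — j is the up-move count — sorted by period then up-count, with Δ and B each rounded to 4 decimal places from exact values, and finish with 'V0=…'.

Risk-neutral probability p* = (R−d)/(u−d) = (1.02−0.62)/(1.19−0.62) = 0.7018.
Payoff layer (t=2): V(2,0)=0.0000, V(2,1)=0.8896, V(2,2)=22.5952
  t=1,j=0: stock 19.8400 → up 23.6096 (V=0.8896), down 12.3008 (V=0.0000). Price 0.6120; hedge Δ=0.0787, bond B=-0.9487.
  t=1,j=1: stock 38.0800 → up 45.3152 (V=22.5952), down 23.6096 (V=0.8896). Price 15.8055; hedge Δ=1.0000, bond B=-22.2745.
  t=0,j=0: stock 32.0000 → up 38.0800 (V=15.8055), down 19.8400 (V=0.6120). Price 11.0530; hedge Δ=0.8330, bond B=-15.6021.
The time-0 hedge costs 11.0530, which is the no-arbitrage price.

(0,0): Delta=0.8330 Bond=-15.6021
(1,0): Delta=0.0787 Bond=-0.9487
(1,1): Delta=1.0000 Bond=-22.2745
V0=11.0530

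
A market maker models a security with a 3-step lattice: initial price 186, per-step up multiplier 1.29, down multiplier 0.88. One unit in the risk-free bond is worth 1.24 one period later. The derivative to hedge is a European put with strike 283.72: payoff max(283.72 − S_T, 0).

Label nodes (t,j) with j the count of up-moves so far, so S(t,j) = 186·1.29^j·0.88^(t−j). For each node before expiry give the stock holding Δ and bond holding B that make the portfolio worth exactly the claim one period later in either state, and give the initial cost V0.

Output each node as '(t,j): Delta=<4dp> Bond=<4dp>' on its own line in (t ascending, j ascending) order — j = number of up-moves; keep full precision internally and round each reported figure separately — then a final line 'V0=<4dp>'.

No-arbitrage ⇒ martingale measure with p* = (R−d)/(u−d) = 0.8780.
Terminal values V(3,·): V(3,0)=156.9662, V(3,1)=97.9105, V(3,2)=11.3401, V(3,3)=0.0000
(2,0): S=144.0384. Δ = (V_up−V_dn)/(S_up−S_dn) = (97.9105−156.9662)/(185.8095−126.7538) = -1.0000. V = [p*·97.9105 + (1−p*)·156.9662]/1.24 = 84.7681. B = V − Δ·S = 228.8065.
(2,1): S=211.1472. Δ = (V_up−V_dn)/(S_up−S_dn) = (11.3401−97.9105)/(272.3799−185.8095) = -1.0000. V = [p*·11.3401 + (1−p*)·97.9105]/1.24 = 17.6593. B = V − Δ·S = 228.8065.
(2,2): S=309.5226. Δ = (V_up−V_dn)/(S_up−S_dn) = (0.0000−11.3401)/(399.2842−272.3799) = -0.0894. V = [p*·0.0000 + (1−p*)·11.3401]/1.24 = 1.1153. B = V − Δ·S = 28.7741.
(1,0): S=163.6800. Δ = (V_up−V_dn)/(S_up−S_dn) = (17.6593−84.7681)/(211.1472−144.0384) = -1.0000. V = [p*·17.6593 + (1−p*)·84.7681]/1.24 = 20.8413. B = V − Δ·S = 184.5213.
(1,1): S=239.9400. Δ = (V_up−V_dn)/(S_up−S_dn) = (1.1153−17.6593)/(309.5226−211.1472) = -0.1682. V = [p*·1.1153 + (1−p*)·17.6593]/1.24 = 2.5265. B = V − Δ·S = 42.8776.
(0,0): S=186.0000. Δ = (V_up−V_dn)/(S_up−S_dn) = (2.5265−20.8413)/(239.9400−163.6800) = -0.2402. V = [p*·2.5265 + (1−p*)·20.8413]/1.24 = 3.8387. B = V − Δ·S = 48.5091.
Root portfolio cost Δ·186+B reproduces V0=3.8387.

(0,0): Delta=-0.2402 Bond=48.5091
(1,0): Delta=-1.0000 Bond=184.5213
(1,1): Delta=-0.1682 Bond=42.8776
(2,0): Delta=-1.0000 Bond=228.8065
(2,1): Delta=-1.0000 Bond=228.8065
(2,2): Delta=-0.0894 Bond=28.7741
V0=3.8387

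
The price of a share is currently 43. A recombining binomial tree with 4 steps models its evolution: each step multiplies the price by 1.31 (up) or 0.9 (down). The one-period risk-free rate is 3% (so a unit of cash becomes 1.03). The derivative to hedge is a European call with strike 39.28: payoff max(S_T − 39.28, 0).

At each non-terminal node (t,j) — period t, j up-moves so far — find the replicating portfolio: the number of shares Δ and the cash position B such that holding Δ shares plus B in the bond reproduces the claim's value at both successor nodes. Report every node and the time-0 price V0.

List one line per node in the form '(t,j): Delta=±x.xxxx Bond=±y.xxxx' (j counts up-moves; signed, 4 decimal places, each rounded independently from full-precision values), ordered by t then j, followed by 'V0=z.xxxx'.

(0,0): Delta=0.8170 Bond=-24.8924
(1,0): Delta=0.6934 Bond=-20.8536
(1,1): Delta=1.0000 Bond=-35.9468
(2,0): Delta=0.4861 Bond=-14.2614
(2,1): Delta=1.0000 Bond=-37.0252
(2,2): Delta=1.0000 Bond=-37.0252
(3,0): Delta=0.1389 Bond=-3.8033
(3,1): Delta=1.0000 Bond=-38.1359
(3,2): Delta=1.0000 Bond=-38.1359
(3,3): Delta=1.0000 Bond=-38.1359
V0=10.2392

Since d<R<u, set p* = (R−d)/(u−d) = 0.3171; price each node as the discounted p*-expectation of its children.
Terminal payoffs: V(4,0)=0.0000, V(4,1)=1.7846, V(4,2)=20.4918, V(4,3)=47.7211, V(4,4)=87.3550
  t=3,j=0: stock 31.3470 → up 41.0646 (V=1.7846), down 28.2123 (V=0.0000). Price 0.5494; hedge Δ=0.1389, bond B=-3.8033.
  t=3,j=1: stock 45.6273 → up 59.7718 (V=20.4918), down 41.0646 (V=1.7846). Price 7.4914; hedge Δ=1.0000, bond B=-38.1359.
  t=3,j=2: stock 66.4131 → up 87.0011 (V=47.7211), down 59.7718 (V=20.4918). Price 28.2771; hedge Δ=1.0000, bond B=-38.1359.
  t=3,j=3: stock 96.6679 → up 126.6350 (V=87.3550), down 87.0011 (V=47.7211). Price 58.5320; hedge Δ=1.0000, bond B=-38.1359.
  t=2,j=0: stock 34.8300 → up 45.6273 (V=7.4914), down 31.3470 (V=0.5494). Price 2.6704; hedge Δ=0.4861, bond B=-14.2614.
  t=2,j=1: stock 50.6970 → up 66.4131 (V=28.2771), down 45.6273 (V=7.4914). Price 13.6718; hedge Δ=1.0000, bond B=-37.0252.
  t=2,j=2: stock 73.7923 → up 96.6679 (V=58.5320), down 66.4131 (V=28.2771). Price 36.7671; hedge Δ=1.0000, bond B=-37.0252.
  t=1,j=0: stock 38.7000 → up 50.6970 (V=13.6718), down 34.8300 (V=2.6704). Price 5.9793; hedge Δ=0.6934, bond B=-20.8536.
  t=1,j=1: stock 56.3300 → up 73.7923 (V=36.7671), down 50.6970 (V=13.6718). Price 20.3832; hedge Δ=1.0000, bond B=-35.9468.
  t=0,j=0: stock 43.0000 → up 56.3300 (V=20.3832), down 38.7000 (V=5.9793). Price 10.2392; hedge Δ=0.8170, bond B=-24.8924.
Each (Δ,B) replicates both successor values, so the strategy is self-financing and V0 is arbitrage-free.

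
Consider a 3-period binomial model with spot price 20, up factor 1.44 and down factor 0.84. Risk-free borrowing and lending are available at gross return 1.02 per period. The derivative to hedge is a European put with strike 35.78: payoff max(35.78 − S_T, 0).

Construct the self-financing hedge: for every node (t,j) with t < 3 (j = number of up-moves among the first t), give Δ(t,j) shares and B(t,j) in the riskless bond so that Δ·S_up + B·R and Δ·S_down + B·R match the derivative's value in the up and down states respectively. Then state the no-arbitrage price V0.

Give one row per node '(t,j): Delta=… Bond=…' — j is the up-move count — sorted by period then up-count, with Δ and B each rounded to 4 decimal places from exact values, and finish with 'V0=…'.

(0,0): Delta=-0.8274 Bond=30.8739
(1,0): Delta=-1.0000 Bond=34.3906
(1,1): Delta=-0.5925 Bond=24.7264
(2,0): Delta=-1.0000 Bond=35.0784
(2,1): Delta=-1.0000 Bond=35.0784
(2,2): Delta=-0.0379 Bond=2.2200
V0=14.3254

Risk-neutral probability p* = (R−d)/(u−d) = (1.02−0.84)/(1.44−0.84) = 0.3000.
Payoff layer (t=3): V(3,0)=23.9259, V(3,1)=15.4587, V(3,2)=0.9435, V(3,3)=0.0000
  t=2,j=0: stock 14.1120 → up 20.3213 (V=15.4587), down 11.8541 (V=23.9259). Price 20.9664; hedge Δ=-1.0000, bond B=35.0784.
  t=2,j=1: stock 24.1920 → up 34.8365 (V=0.9435), down 20.3213 (V=15.4587). Price 10.8864; hedge Δ=-1.0000, bond B=35.0784.
  t=2,j=2: stock 41.4720 → up 59.7197 (V=0.0000), down 34.8365 (V=0.9435). Price 0.6475; hedge Δ=-0.0379, bond B=2.2200.
  t=1,j=0: stock 16.8000 → up 24.1920 (V=10.8864), down 14.1120 (V=20.9664). Price 17.5906; hedge Δ=-1.0000, bond B=34.3906.
  t=1,j=1: stock 28.8000 → up 41.4720 (V=0.6475), down 24.1920 (V=10.8864). Price 7.6615; hedge Δ=-0.5925, bond B=24.7264.
  t=0,j=0: stock 20.0000 → up 28.8000 (V=7.6615), down 16.8000 (V=17.5906). Price 14.3254; hedge Δ=-0.8274, bond B=30.8739.
Each (Δ,B) replicates both successor values, so the strategy is self-financing and V0 is arbitrage-free.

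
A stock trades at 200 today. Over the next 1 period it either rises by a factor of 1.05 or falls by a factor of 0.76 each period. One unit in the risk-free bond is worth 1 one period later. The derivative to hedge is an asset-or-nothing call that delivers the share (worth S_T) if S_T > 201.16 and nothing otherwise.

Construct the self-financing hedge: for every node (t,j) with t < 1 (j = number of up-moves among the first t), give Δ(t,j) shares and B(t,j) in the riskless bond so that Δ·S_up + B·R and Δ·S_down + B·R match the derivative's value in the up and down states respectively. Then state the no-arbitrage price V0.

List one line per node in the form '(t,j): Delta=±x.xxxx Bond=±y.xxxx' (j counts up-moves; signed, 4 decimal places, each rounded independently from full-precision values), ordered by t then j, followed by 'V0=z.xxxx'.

(0,0): Delta=3.6207 Bond=-550.3448
V0=173.7931

No-arbitrage ⇒ martingale measure with p* = (R−d)/(u−d) = 0.8276.
At expiry t=1: V(1,0)=0.0000, V(1,1)=210.0000
(0,0): S=200.0000. Δ = (V_up−V_dn)/(S_up−S_dn) = (210.0000−0.0000)/(210.0000−152.0000) = 3.6207. V = [p*·210.0000 + (1−p*)·0.0000]/1 = 173.7931. B = V − Δ·S = -550.3448.
The time-0 hedge costs 173.7931, which is the no-arbitrage price.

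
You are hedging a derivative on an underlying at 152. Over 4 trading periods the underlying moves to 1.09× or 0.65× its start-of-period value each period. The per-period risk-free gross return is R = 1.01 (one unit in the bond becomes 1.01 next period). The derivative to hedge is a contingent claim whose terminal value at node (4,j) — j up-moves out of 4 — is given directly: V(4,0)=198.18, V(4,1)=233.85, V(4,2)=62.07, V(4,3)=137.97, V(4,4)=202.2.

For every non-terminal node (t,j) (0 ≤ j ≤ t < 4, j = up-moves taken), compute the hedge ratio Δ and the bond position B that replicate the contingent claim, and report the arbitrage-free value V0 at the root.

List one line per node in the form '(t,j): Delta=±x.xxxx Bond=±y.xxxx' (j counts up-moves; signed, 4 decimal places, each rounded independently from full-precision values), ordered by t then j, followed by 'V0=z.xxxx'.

Under the risk-neutral measure, an up-move has probability p* = (R−d)/(u−d) = 0.8182 and values discount at R = 1.01.
Terminal payoffs: V(4,0)=198.1800, V(4,1)=233.8500, V(4,2)=62.0700, V(4,3)=137.9700, V(4,4)=202.2000
(3,0): S=41.7430. Δ = (V_up−V_dn)/(S_up−S_dn) = (233.8500−198.1800)/(45.4999−27.1330) = 1.9421. V = [p*·233.8500 + (1−p*)·198.1800]/1.01 = 225.1134. B = V − Δ·S = 144.0452.
(3,1): S=69.9998. Δ = (V_up−V_dn)/(S_up−S_dn) = (62.0700−233.8500)/(76.2998−45.4999) = -5.5773. V = [p*·62.0700 + (1−p*)·233.8500]/1.01 = 92.3789. B = V − Δ·S = 482.7880.
(3,2): S=117.3843. Δ = (V_up−V_dn)/(S_up−S_dn) = (137.9700−62.0700)/(127.9489−76.2998) = 1.4695. V = [p*·137.9700 + (1−p*)·62.0700]/1.01 = 122.9406. B = V − Δ·S = -49.5594.
(3,3): S=196.8444. Δ = (V_up−V_dn)/(S_up−S_dn) = (202.2000−137.9700)/(214.5604−127.9489) = 0.7416. V = [p*·202.2000 + (1−p*)·137.9700]/1.01 = 188.6355. B = V − Δ·S = 42.6582.
(2,0): S=64.2200. Δ = (V_up−V_dn)/(S_up−S_dn) = (92.3789−225.1134)/(69.9998−41.7430) = -4.6974. V = [p*·92.3789 + (1−p*)·225.1134]/1.01 = 115.3589. B = V − Δ·S = 417.0281.
(2,1): S=107.6920. Δ = (V_up−V_dn)/(S_up−S_dn) = (122.9406−92.3789)/(117.3843−69.9998) = 0.6450. V = [p*·122.9406 + (1−p*)·92.3789]/1.01 = 116.2217. B = V − Δ·S = 46.7634.
(2,2): S=180.5912. Δ = (V_up−V_dn)/(S_up−S_dn) = (188.6355−122.9406)/(196.8444−117.3843) = 0.8268. V = [p*·188.6355 + (1−p*)·122.9406]/1.01 = 174.9415. B = V − Δ·S = 25.6350.
(1,0): S=98.8000. Δ = (V_up−V_dn)/(S_up−S_dn) = (116.2217−115.3589)/(107.6920−64.2200) = 0.0198. V = [p*·116.2217 + (1−p*)·115.3589]/1.01 = 114.9157. B = V − Δ·S = 112.9547.
(1,1): S=165.6800. Δ = (V_up−V_dn)/(S_up−S_dn) = (174.9415−116.2217)/(180.5912−107.6920) = 0.8055. V = [p*·174.9415 + (1−p*)·116.2217]/1.01 = 162.6388. B = V − Δ·S = 29.1847.
(0,0): S=152.0000. Δ = (V_up−V_dn)/(S_up−S_dn) = (162.6388−114.9157)/(165.6800−98.8000) = 0.7136. V = [p*·162.6388 + (1−p*)·114.9157]/1.01 = 152.4375. B = V − Δ·S = 43.9758.
Root portfolio cost Δ·152+B reproduces V0=152.4375.

(0,0): Delta=0.7136 Bond=43.9758
(1,0): Delta=0.0198 Bond=112.9547
(1,1): Delta=0.8055 Bond=29.1847
(2,0): Delta=-4.6974 Bond=417.0281
(2,1): Delta=0.6450 Bond=46.7634
(2,2): Delta=0.8268 Bond=25.6350
(3,0): Delta=1.9421 Bond=144.0452
(3,1): Delta=-5.5773 Bond=482.7880
(3,2): Delta=1.4695 Bond=-49.5594
(3,3): Delta=0.7416 Bond=42.6582
V0=152.4375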